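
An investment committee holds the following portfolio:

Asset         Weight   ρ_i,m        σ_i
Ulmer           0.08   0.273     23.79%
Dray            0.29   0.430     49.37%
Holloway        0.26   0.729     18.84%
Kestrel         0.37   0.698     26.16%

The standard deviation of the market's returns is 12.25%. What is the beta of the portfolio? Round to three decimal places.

1.388

β_Ulmer = 0.273 × 23.79% / 12.25% = 0.5302
β_Dray = 0.430 × 49.37% / 12.25% = 1.7330
β_Holloway = 0.729 × 18.84% / 12.25% = 1.1212
β_Kestrel = 0.698 × 26.16% / 12.25% = 1.4906
β_P = Σ w_i β_i = 0.08×0.5302 + 0.29×1.7330 + 0.26×1.1212 + 0.37×1.4906 = 1.3880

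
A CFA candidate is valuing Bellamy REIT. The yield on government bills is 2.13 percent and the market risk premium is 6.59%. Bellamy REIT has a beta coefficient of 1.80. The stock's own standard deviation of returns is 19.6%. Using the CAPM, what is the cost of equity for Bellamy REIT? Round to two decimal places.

E(R) = R_f + β × MRP = 2.13% + 1.80 × 6.59% = 13.99%

13.99%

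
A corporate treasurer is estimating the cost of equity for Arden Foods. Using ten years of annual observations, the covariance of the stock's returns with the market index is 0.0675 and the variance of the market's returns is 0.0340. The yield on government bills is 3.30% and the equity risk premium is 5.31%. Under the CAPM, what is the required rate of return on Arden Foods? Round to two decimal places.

13.84%

β = Cov(R_i, R_m) / Var(R_m) = 0.0675 / 0.0340 = 1.9853
E(R) = R_f + β × MRP = 3.30% + 1.9853 × 5.31% = 13.84%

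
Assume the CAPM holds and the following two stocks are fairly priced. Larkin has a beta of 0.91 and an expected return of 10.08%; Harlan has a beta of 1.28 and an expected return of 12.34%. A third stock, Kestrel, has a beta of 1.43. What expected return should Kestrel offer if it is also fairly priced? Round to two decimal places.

MRP (SML slope) = (12.34% − 10.08%) / (1.28 − 0.91) = 2.26% / 0.37 = 6.1081%
R_f (intercept) = 10.08% − 0.91 × 6.1081% = 4.5216%
E(R_Kestrel) = R_f + β × MRP = 4.5216% + 1.43 × 6.1081% = 13.26%

13.26%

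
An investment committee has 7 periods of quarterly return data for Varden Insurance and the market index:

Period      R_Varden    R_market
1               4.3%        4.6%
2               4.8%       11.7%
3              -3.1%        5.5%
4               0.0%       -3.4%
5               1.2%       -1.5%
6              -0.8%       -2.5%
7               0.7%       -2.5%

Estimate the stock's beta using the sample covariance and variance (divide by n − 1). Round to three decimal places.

Mean R_i = (4.3 + 4.8 − 3.1 + 0.0 + 1.2 − 0.8 + 0.7) / 7 = 1.0143%
Mean R_m = (4.6 + 11.7 + 5.5 − 3.4 − 1.5 − 2.5 − 2.5) / 7 = 1.7000%
Σ(R_i − R̄_i)(R_m − R̄_m) = 45.2700  ⇒  Cov = 45.2700 / 6 = 7.5450
Σ(R_m − R̄_m)² = 194.3800  ⇒  Var(R_m) = 194.3800 / 6 = 32.3967
β = Cov / Var(R_m) = 7.5450 / 32.3967 = 0.2329

0.233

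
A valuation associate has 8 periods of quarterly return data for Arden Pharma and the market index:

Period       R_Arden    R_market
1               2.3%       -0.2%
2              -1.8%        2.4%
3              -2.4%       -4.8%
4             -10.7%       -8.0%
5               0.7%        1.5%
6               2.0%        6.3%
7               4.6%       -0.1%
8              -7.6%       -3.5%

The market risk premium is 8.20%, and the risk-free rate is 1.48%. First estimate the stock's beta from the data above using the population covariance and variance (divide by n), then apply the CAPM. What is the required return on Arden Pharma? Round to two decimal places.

Mean R_i = (2.3 − 1.8 − 2.4 − 10.7 + 0.7 + 2.0 + 4.6 − 7.6) / 8 = -1.6125%
Mean R_m = (-0.2 + 2.4 − 4.8 − 8.0 + 1.5 + 6.3 − 0.1 − 3.5) / 8 = -0.8000%
Σ(R_i − R̄_i)(R_m − R̄_m) = 121.8100  ⇒  Cov = 121.8100 / 8 = 15.2263
Σ(R_m − R̄_m)² = 141.9200  ⇒  Var(R_m) = 141.9200 / 8 = 17.7400
β = Cov / Var(R_m) = 15.2263 / 17.7400 = 0.8583
E(R) = R_f + β × MRP = 1.48% + 0.8583 × 8.20% = 8.52%

8.52%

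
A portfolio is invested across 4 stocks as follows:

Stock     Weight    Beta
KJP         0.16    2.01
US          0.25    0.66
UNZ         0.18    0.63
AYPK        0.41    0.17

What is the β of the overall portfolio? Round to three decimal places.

β_P = Σ w_i β_i = 0.16×2.01 + 0.25×0.66 + 0.18×0.63 + 0.41×0.17 = 0.6697

0.670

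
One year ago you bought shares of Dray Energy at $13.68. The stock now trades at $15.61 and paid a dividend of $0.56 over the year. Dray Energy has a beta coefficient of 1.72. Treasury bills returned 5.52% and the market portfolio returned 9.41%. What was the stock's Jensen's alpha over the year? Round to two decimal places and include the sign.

+5.99%

Realised HPR = (P1 + D1 − P0) / P0 = (15.61 + 0.56 − 13.68) / 13.68 = 2.49 / 13.68 = 18.2018%
MRP = 9.41% − 5.52% = 3.89%
CAPM required = R_f + β·MRP = 5.52% + 1.72 × 3.89% = 12.2108%
α = realised − required = 18.2018% − 12.2108% = +5.99%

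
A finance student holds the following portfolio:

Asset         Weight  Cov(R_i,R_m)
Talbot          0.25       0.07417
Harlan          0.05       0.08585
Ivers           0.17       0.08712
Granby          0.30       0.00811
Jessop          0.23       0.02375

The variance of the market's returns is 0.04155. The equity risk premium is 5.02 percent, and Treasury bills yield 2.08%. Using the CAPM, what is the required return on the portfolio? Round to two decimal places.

7.58%

β_Talbot = 0.07417 / 0.04155 = 1.7851
β_Harlan = 0.08585 / 0.04155 = 2.0662
β_Ivers = 0.08712 / 0.04155 = 2.0968
β_Granby = 0.00811 / 0.04155 = 0.1952
β_Jessop = 0.02375 / 0.04155 = 0.5716
β_P = Σ w_i β_i = 0.25×1.7851 + 0.05×2.0662 + 0.17×2.0968 + 0.30×0.1952 + 0.23×0.5716 = 1.0961
E(R_P) = R_f + β_P × MRP = 2.08% + 1.0961 × 5.02% = 7.58%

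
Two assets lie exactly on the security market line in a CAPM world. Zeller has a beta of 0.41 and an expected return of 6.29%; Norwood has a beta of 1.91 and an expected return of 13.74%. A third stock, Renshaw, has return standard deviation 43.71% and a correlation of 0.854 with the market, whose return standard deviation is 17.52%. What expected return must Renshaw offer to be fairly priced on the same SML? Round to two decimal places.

MRP = (13.74% − 6.29%) / (1.91 − 0.41) = 4.9667%
R_f = 6.29% − 0.41 × 4.9667% = 4.2537%
β_Renshaw = ρ·σ_i/σ_m = 0.854 × 43.71 / 17.52 = 2.1306
E(R_Renshaw) = R_f + β × MRP = 4.2537% + 2.1306 × 4.9667% = 14.84%

14.84%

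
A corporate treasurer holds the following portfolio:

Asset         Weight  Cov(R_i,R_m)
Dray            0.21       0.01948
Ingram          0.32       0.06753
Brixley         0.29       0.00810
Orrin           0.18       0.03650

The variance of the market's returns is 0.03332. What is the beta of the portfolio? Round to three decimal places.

β_Dray = 0.01948 / 0.03332 = 0.5846
β_Ingram = 0.06753 / 0.03332 = 2.0267
β_Brixley = 0.00810 / 0.03332 = 0.2431
β_Orrin = 0.03650 / 0.03332 = 1.0954
β_P = Σ w_i β_i = 0.21×0.5846 + 0.32×2.0267 + 0.29×0.2431 + 0.18×1.0954 = 1.0390

1.039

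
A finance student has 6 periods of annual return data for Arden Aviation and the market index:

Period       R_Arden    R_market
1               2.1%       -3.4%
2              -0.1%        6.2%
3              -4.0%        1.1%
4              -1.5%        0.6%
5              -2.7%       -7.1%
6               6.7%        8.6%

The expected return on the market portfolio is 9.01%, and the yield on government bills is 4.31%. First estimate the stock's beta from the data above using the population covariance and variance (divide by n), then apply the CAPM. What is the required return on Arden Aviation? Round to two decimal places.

Mean R_i = (2.1 − 0.1 − 4.0 − 1.5 − 2.7 + 6.7) / 6 = 0.0833%
Mean R_m = (-3.4 + 6.2 + 1.1 + 0.6 − 7.1 + 8.6) / 6 = 1.0000%
Σ(R_i − R̄_i)(R_m − R̄_m) = 63.2300  ⇒  Cov = 63.2300 / 6 = 10.5383
Σ(R_m − R̄_m)² = 169.9400  ⇒  Var(R_m) = 169.9400 / 6 = 28.3233
β = Cov / Var(R_m) = 10.5383 / 28.3233 = 0.3721
MRP = 9.01% − 4.31% = 4.70%
E(R) = R_f + β × MRP = 4.31% + 0.3721 × 4.70% = 6.06%

6.06%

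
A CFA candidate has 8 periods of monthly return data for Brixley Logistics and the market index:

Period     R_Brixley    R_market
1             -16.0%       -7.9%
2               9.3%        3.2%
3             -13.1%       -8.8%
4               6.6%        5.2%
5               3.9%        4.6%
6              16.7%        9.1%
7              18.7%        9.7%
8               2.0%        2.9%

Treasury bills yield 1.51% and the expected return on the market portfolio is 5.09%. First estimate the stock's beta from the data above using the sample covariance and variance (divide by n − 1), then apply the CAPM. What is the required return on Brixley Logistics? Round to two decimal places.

7.77%

Mean R_i = (-16.0 + 9.3 − 13.1 + 6.6 + 3.9 + 16.7 + 18.7 + 2.0) / 8 = 3.5125%
Mean R_m = (-7.9 + 3.2 − 8.8 + 5.2 + 4.6 + 9.1 + 9.7 + 2.9) / 8 = 2.2500%
Σ(R_i − R̄_i)(R_m − R̄_m) = 599.6350  ⇒  Cov = 599.6350 / 7 = 85.6621
Σ(R_m − R̄_m)² = 343.1000  ⇒  Var(R_m) = 343.1000 / 7 = 49.0143
β = Cov / Var(R_m) = 85.6621 / 49.0143 = 1.7477
MRP = 5.09% − 1.51% = 3.58%
E(R) = R_f + β × MRP = 1.51% + 1.7477 × 3.58% = 7.77%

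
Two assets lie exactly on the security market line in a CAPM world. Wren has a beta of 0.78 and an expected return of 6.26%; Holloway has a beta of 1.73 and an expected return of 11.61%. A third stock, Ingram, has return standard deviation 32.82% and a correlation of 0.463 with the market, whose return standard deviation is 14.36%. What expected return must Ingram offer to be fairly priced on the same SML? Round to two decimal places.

MRP = (11.61% − 6.26%) / (1.73 − 0.78) = 5.6316%
R_f = 6.26% − 0.78 × 5.6316% = 1.8674%
β_Ingram = ρ·σ_i/σ_m = 0.463 × 32.82 / 14.36 = 1.0582
E(R_Ingram) = R_f + β × MRP = 1.8674% + 1.0582 × 5.6316% = 7.83%

7.83%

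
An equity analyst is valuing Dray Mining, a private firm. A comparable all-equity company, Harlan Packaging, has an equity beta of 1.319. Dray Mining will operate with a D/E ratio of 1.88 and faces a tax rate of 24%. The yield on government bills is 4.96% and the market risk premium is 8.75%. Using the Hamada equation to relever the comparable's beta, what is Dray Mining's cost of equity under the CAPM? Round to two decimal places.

32.99%

β_L = β_U × [1 + (1 − t)(D/E)] = 1.319 × [1 + (1 − 0.24) × 1.88]
    = 1.319 × [1 + 0.76 × 1.88] = 1.319 × 2.4288 = 3.2036
E(R) = R_f + β_L × MRP = 4.96% + 3.2036 × 8.75% = 32.99%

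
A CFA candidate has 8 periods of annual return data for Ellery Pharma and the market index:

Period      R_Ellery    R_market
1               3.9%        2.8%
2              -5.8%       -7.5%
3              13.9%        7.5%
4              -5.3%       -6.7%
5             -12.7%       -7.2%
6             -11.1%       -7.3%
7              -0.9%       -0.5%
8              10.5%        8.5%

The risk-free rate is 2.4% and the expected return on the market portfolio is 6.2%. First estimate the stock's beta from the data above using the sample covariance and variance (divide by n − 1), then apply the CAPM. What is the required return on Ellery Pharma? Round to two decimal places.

Mean R_i = (3.9 − 5.8 + 13.9 − 5.3 − 12.7 − 11.1 − 0.9 + 10.5) / 8 = -0.9375%
Mean R_m = (2.8 − 7.5 + 7.5 − 6.7 − 7.2 − 7.3 − 0.5 + 8.5) / 8 = -1.3000%
Σ(R_i − R̄_i)(R_m − R̄_m) = 446.6000  ⇒  Cov = 446.6000 / 7 = 63.8000
Σ(R_m − R̄_m)² = 329.3400  ⇒  Var(R_m) = 329.3400 / 7 = 47.0486
β = Cov / Var(R_m) = 63.8000 / 47.0486 = 1.3560
MRP = 6.2% − 2.4% = 3.80%
E(R) = R_f + β × MRP = 2.4% + 1.3560 × 3.8% = 7.55%

7.55%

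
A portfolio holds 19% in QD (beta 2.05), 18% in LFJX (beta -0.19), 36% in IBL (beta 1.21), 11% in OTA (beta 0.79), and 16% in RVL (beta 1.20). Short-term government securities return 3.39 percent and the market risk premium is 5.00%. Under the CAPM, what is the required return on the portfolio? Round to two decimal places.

8.74%

β_P = Σ w_i β_i = 0.19×2.05 + 0.18×-0.19 + 0.36×1.21 + 0.11×0.79 + 0.16×1.20 = 1.0698
E(R_P) = R_f + β_P × MRP = 3.39% + 1.0698 × 5.00% = 8.74%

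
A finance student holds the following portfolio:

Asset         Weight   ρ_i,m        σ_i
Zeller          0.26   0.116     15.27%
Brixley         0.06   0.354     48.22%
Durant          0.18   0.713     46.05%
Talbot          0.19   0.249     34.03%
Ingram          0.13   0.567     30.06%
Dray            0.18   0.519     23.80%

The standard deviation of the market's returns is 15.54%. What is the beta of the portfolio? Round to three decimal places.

β_Zeller = 0.116 × 15.27% / 15.54% = 0.1140
β_Brixley = 0.354 × 48.22% / 15.54% = 1.0984
β_Durant = 0.713 × 46.05% / 15.54% = 2.1128
β_Talbot = 0.249 × 34.03% / 15.54% = 0.5453
β_Ingram = 0.567 × 30.06% / 15.54% = 1.0968
β_Dray = 0.519 × 23.80% / 15.54% = 0.7949
β_P = Σ w_i β_i = 0.26×0.1140 + 0.06×1.0984 + 0.18×2.1128 + 0.19×0.5453 + 0.13×1.0968 + 0.18×0.7949 = 0.8651

0.865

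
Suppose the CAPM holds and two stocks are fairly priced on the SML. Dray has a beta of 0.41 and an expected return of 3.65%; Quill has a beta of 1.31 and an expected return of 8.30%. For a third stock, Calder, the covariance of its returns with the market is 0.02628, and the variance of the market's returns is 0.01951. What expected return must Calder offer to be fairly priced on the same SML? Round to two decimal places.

8.49%

MRP = (8.30% − 3.65%) / (1.31 − 0.41) = 5.1667%
R_f = 3.65% − 0.41 × 5.1667% = 1.5317%
β_Calder = Cov / Var(R_m) = 0.02628 / 0.01951 = 1.3470
E(R_Calder) = R_f + β × MRP = 1.5317% + 1.3470 × 5.1667% = 8.49%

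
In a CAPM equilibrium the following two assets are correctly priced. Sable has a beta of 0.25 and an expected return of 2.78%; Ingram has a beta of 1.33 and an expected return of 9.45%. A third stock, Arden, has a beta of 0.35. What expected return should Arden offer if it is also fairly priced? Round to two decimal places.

MRP (SML slope) = (9.45% − 2.78%) / (1.33 − 0.25) = 6.67% / 1.08 = 6.1759%
R_f (intercept) = 2.78% − 0.25 × 6.1759% = 1.2360%
E(R_Arden) = R_f + β × MRP = 1.2360% + 0.35 × 6.1759% = 3.40%

3.40%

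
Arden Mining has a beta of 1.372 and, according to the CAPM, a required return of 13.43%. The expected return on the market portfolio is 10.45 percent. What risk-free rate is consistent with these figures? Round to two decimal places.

2.44%

E(R) = R_f + β(E(R_m) − R_f) = R_f(1 − β) + β·E(R_m)
13.43% = R_f × (1 − 1.372) + 1.372 × 10.45%
13.43% = R_f × -0.372 + 14.33740%
R_f = (13.43% − 14.33740%) / -0.372 = 2.44%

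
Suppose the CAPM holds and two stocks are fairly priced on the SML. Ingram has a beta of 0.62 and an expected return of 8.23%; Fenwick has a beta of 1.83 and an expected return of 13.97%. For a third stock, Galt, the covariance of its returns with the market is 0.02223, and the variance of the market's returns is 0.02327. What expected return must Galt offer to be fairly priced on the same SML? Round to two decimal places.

9.82%

MRP = (13.97% − 8.23%) / (1.83 − 0.62) = 4.7438%
R_f = 8.23% − 0.62 × 4.7438% = 5.2888%
β_Galt = Cov / Var(R_m) = 0.02223 / 0.02327 = 0.9553
E(R_Galt) = R_f + β × MRP = 5.2888% + 0.9553 × 4.7438% = 9.82%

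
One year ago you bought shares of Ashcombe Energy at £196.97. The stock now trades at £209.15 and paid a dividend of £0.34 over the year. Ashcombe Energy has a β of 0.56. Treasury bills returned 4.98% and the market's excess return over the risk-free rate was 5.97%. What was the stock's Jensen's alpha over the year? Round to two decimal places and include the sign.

-1.97%

Realised HPR = (P1 + D1 − P0) / P0 = (209.15 + 0.34 − 196.97) / 196.97 = 12.52 / 196.97 = 6.3563%
CAPM required = R_f + β·MRP = 4.98% + 0.56 × 5.97% = 8.3232%
α = realised − required = 6.3563% − 8.3232% = -1.97%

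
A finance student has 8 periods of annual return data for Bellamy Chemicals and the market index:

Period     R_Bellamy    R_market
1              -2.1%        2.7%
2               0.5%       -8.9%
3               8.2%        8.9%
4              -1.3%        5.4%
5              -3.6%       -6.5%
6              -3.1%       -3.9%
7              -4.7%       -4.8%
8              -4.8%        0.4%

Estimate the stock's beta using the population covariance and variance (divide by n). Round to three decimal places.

Mean R_i = (-2.1 + 0.5 + 8.2 − 1.3 − 3.6 − 3.1 − 4.7 − 4.8) / 8 = -1.3625%
Mean R_m = (2.7 − 8.9 + 8.9 + 5.4 − 6.5 − 3.9 − 4.8 + 0.4) / 8 = -0.8375%
Σ(R_i − R̄_i)(R_m − R̄_m) = 102.8413  ⇒  Cov = 102.8413 / 8 = 12.8552
Σ(R_m − R̄_m)² = 269.9188  ⇒  Var(R_m) = 269.9188 / 8 = 33.7399
β = Cov / Var(R_m) = 12.8552 / 33.7399 = 0.3810

0.381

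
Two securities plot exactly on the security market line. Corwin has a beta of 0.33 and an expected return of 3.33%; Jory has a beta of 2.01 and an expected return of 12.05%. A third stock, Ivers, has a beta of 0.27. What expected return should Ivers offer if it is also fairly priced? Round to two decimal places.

3.02%

MRP (SML slope) = (12.05% − 3.33%) / (2.01 − 0.33) = 8.72% / 1.68 = 5.1905%
R_f (intercept) = 3.33% − 0.33 × 5.1905% = 1.6171%
E(R_Ivers) = R_f + β × MRP = 1.6171% + 0.27 × 5.1905% = 3.02%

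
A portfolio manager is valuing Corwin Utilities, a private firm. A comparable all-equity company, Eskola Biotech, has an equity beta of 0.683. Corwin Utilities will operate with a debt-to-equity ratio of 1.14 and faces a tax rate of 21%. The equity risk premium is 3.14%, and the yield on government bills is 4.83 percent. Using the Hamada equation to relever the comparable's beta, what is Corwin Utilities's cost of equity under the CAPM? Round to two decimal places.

8.91%

β_L = β_U × [1 + (1 − t)(D/E)] = 0.683 × [1 + (1 − 0.21) × 1.14]
    = 0.683 × [1 + 0.79 × 1.14] = 0.683 × 1.9006 = 1.2981
E(R) = R_f + β_L × MRP = 4.83% + 1.2981 × 3.14% = 8.91%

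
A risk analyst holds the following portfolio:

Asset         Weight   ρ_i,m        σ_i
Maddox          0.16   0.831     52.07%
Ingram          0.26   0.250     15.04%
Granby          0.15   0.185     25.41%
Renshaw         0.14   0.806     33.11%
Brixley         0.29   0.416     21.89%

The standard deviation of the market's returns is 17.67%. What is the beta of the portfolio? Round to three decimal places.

0.848

β_Maddox = 0.831 × 52.07% / 17.67% = 2.4488
β_Ingram = 0.250 × 15.04% / 17.67% = 0.2128
β_Granby = 0.185 × 25.41% / 17.67% = 0.2660
β_Renshaw = 0.806 × 33.11% / 17.67% = 1.5103
β_Brixley = 0.416 × 21.89% / 17.67% = 0.5154
β_P = Σ w_i β_i = 0.16×2.4488 + 0.26×0.2128 + 0.15×0.2660 + 0.14×1.5103 + 0.29×0.5154 = 0.8479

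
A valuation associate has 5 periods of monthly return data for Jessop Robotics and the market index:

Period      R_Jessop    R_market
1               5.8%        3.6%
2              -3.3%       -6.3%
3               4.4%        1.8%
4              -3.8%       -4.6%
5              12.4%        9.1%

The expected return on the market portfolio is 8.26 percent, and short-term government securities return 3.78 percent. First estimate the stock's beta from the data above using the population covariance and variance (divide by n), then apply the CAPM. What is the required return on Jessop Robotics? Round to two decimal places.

Mean R_i = (5.8 − 3.3 + 4.4 − 3.8 + 12.4) / 5 = 3.1000%
Mean R_m = (3.6 − 6.3 + 1.8 − 4.6 + 9.1) / 5 = 0.7200%
Σ(R_i − R̄_i)(R_m − R̄_m) = 168.7500  ⇒  Cov = 168.7500 / 5 = 33.7500
Σ(R_m − R̄_m)² = 157.2680  ⇒  Var(R_m) = 157.2680 / 5 = 31.4536
β = Cov / Var(R_m) = 33.7500 / 31.4536 = 1.0730
MRP = 8.26% − 3.78% = 4.48%
E(R) = R_f + β × MRP = 3.78% + 1.0730 × 4.48% = 8.59%

8.59%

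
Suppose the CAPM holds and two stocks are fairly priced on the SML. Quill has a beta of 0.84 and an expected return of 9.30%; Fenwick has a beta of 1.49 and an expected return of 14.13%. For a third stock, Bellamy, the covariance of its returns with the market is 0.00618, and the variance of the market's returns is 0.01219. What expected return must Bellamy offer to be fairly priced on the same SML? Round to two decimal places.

MRP = (14.13% − 9.30%) / (1.49 − 0.84) = 7.4308%
R_f = 9.30% − 0.84 × 7.4308% = 3.0581%
β_Bellamy = Cov / Var(R_m) = 0.00618 / 0.01219 = 0.5070
E(R_Bellamy) = R_f + β × MRP = 3.0581% + 0.5070 × 7.4308% = 6.83%

6.83%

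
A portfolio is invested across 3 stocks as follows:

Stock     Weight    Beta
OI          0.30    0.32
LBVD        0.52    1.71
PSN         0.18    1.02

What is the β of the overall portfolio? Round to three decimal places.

β_P = Σ w_i β_i = 0.30×0.32 + 0.52×1.71 + 0.18×1.02 = 1.1688

1.169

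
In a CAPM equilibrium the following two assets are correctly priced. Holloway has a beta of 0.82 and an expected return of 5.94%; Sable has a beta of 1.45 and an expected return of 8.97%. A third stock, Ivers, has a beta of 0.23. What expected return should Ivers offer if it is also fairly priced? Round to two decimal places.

3.10%

MRP (SML slope) = (8.97% − 5.94%) / (1.45 − 0.82) = 3.03% / 0.63 = 4.8095%
R_f (intercept) = 5.94% − 0.82 × 4.8095% = 1.9962%
E(R_Ivers) = R_f + β × MRP = 1.9962% + 0.23 × 4.8095% = 3.10%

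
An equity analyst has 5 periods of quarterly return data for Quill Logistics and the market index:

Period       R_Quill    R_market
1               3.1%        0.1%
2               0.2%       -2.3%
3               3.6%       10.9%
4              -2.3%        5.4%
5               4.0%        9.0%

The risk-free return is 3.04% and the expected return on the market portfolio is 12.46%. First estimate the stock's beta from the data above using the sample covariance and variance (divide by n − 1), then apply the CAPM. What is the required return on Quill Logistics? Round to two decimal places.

4.73%

Mean R_i = (3.1 + 0.2 + 3.6 − 2.3 + 4.0) / 5 = 1.7200%
Mean R_m = (0.1 − 2.3 + 10.9 + 5.4 + 9.0) / 5 = 4.6200%
Σ(R_i − R̄_i)(R_m − R̄_m) = 22.9380  ⇒  Cov = 22.9380 / 4 = 5.7345
Σ(R_m − R̄_m)² = 127.5480  ⇒  Var(R_m) = 127.5480 / 4 = 31.8870
β = Cov / Var(R_m) = 5.7345 / 31.8870 = 0.1798
MRP = 12.46% − 3.04% = 9.42%
E(R) = R_f + β × MRP = 3.04% + 0.1798 × 9.42% = 4.73%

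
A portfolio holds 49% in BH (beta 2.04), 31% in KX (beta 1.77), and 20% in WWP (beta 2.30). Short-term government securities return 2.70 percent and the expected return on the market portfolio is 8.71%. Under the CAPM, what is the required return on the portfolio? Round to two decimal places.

β_P = Σ w_i β_i = 0.49×2.04 + 0.31×1.77 + 0.20×2.30 = 2.0083
MRP = 8.71% − 2.70% = 6.01%
E(R_P) = R_f + β_P × MRP = 2.70% + 2.0083 × 6.01% = 14.77%

14.77%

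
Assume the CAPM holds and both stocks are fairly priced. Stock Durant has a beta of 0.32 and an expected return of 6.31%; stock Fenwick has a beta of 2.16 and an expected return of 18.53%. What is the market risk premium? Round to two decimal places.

Both satisfy E(R) = R_f + β·MRP, so the slope of the SML is
MRP = (18.53% − 6.31%) / (2.16 − 0.32) = 12.22% / 1.84 = 6.6413%

6.64%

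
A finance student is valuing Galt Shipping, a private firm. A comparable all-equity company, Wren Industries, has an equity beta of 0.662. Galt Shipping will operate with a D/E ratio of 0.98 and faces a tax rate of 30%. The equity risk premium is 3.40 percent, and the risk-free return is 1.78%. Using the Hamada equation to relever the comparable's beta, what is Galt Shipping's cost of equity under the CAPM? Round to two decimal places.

β_L = β_U × [1 + (1 − t)(D/E)] = 0.662 × [1 + (1 − 0.30) × 0.98]
    = 0.662 × [1 + 0.70 × 0.98] = 0.662 × 1.6860 = 1.1161
E(R) = R_f + β_L × MRP = 1.78% + 1.1161 × 3.40% = 5.57%

5.57%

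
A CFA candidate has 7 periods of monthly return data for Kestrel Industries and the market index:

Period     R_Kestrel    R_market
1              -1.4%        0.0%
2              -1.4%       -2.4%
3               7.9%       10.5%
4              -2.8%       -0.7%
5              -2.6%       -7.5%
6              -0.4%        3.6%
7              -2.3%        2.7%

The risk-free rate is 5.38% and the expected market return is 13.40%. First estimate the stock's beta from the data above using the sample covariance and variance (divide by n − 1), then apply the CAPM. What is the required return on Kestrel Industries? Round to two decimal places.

9.78%

Mean R_i = (-1.4 − 1.4 + 7.9 − 2.8 − 2.6 − 0.4 − 2.3) / 7 = -0.4286%
Mean R_m = (0.0 − 2.4 + 10.5 − 0.7 − 7.5 + 3.6 + 2.7) / 7 = 0.8857%
Σ(R_i − R̄_i)(R_m − R̄_m) = 102.7771  ⇒  Cov = 102.7771 / 6 = 17.1295
Σ(R_m − R̄_m)² = 187.5086  ⇒  Var(R_m) = 187.5086 / 6 = 31.2514
β = Cov / Var(R_m) = 17.1295 / 31.2514 = 0.5481
MRP = 13.40% − 5.38% = 8.02%
E(R) = R_f + β × MRP = 5.38% + 0.5481 × 8.02% = 9.78%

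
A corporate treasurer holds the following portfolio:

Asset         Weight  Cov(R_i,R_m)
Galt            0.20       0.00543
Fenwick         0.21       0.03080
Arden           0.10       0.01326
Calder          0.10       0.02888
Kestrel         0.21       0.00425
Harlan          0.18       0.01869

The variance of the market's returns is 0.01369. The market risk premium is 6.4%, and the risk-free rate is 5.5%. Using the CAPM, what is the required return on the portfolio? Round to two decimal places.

12.99%

β_Galt = 0.00543 / 0.01369 = 0.3966
β_Fenwick = 0.03080 / 0.01369 = 2.2498
β_Arden = 0.01326 / 0.01369 = 0.9686
β_Calder = 0.02888 / 0.01369 = 2.1096
β_Kestrel = 0.00425 / 0.01369 = 0.3104
β_Harlan = 0.01869 / 0.01369 = 1.3652
β_P = Σ w_i β_i = 0.20×0.3966 + 0.21×2.2498 + 0.10×0.9686 + 0.10×2.1096 + 0.21×0.3104 + 0.18×1.3652 = 1.1705
E(R_P) = R_f + β_P × MRP = 5.5% + 1.1705 × 6.4% = 12.99%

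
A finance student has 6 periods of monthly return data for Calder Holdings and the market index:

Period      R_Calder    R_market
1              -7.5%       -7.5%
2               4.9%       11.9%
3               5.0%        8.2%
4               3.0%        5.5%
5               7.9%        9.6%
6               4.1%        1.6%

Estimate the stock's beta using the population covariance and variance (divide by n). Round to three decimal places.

Mean R_i = (-7.5 + 4.9 + 5.0 + 3.0 + 7.9 + 4.1) / 6 = 2.9000%
Mean R_m = (-7.5 + 11.9 + 8.2 + 5.5 + 9.6 + 1.6) / 6 = 4.8833%
Σ(R_i − R̄_i)(R_m − R̄_m) = 169.4900  ⇒  Cov = 169.4900 / 6 = 28.2483
Σ(R_m − R̄_m)² = 246.9883  ⇒  Var(R_m) = 246.9883 / 6 = 41.1647
β = Cov / Var(R_m) = 28.2483 / 41.1647 = 0.6862

0.686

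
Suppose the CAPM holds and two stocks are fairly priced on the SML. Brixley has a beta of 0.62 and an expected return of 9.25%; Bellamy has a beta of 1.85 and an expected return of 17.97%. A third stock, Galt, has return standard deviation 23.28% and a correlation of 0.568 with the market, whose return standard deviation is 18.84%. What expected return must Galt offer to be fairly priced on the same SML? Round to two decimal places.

MRP = (17.97% − 9.25%) / (1.85 − 0.62) = 7.0894%
R_f = 9.25% − 0.62 × 7.0894% = 4.8546%
β_Galt = ρ·σ_i/σ_m = 0.568 × 23.28 / 18.84 = 0.7019
E(R_Galt) = R_f + β × MRP = 4.8546% + 0.7019 × 7.0894% = 9.83%

9.83%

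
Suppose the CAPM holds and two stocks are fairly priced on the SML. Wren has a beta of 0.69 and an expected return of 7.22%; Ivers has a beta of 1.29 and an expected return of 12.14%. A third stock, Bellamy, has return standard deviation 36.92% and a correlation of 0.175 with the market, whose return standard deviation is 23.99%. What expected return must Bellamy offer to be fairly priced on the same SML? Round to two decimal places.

MRP = (12.14% − 7.22%) / (1.29 − 0.69) = 8.2000%
R_f = 7.22% − 0.69 × 8.2000% = 1.5620%
β_Bellamy = ρ·σ_i/σ_m = 0.175 × 36.92 / 23.99 = 0.2693
E(R_Bellamy) = R_f + β × MRP = 1.5620% + 0.2693 × 8.2000% = 3.77%

3.77%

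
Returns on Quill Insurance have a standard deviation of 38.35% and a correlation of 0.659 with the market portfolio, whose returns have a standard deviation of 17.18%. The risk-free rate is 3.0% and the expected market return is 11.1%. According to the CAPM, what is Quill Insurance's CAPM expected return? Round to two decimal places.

14.92%

β = ρ × σ_i / σ_m = 0.659 × 38.35% / 17.18% = 1.4711
MRP = 11.1% − 3.0% = 8.10%
E(R) = 3.0% + 1.4711 × 8.1% = 14.92%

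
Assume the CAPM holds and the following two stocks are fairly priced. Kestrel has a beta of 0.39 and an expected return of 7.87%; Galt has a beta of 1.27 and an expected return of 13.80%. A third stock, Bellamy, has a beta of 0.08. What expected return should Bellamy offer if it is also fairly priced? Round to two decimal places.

MRP (SML slope) = (13.80% − 7.87%) / (1.27 − 0.39) = 5.93% / 0.88 = 6.7386%
R_f (intercept) = 7.87% − 0.39 × 6.7386% = 5.2419%
E(R_Bellamy) = R_f + β × MRP = 5.2419% + 0.08 × 6.7386% = 5.78%

5.78%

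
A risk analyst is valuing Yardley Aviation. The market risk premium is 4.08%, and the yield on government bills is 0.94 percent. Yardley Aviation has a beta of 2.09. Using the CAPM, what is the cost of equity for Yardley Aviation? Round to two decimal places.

9.47%

E(R) = R_f + β × MRP = 0.94% + 2.09 × 4.08% = 9.47%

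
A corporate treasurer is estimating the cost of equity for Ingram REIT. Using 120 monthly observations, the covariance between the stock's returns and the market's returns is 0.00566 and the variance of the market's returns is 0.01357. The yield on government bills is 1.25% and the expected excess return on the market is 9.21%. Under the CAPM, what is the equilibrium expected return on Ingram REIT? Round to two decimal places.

5.09%

β = Cov(R_i, R_m) / Var(R_m) = 0.00566 / 0.01357 = 0.4171
E(R) = R_f + β × MRP = 1.25% + 0.4171 × 9.21% = 5.09%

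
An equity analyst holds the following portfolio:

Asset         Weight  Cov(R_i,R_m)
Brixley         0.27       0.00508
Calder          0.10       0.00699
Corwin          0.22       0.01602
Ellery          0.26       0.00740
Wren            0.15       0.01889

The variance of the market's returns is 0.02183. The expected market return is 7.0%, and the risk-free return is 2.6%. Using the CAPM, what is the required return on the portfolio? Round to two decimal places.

4.69%

β_Brixley = 0.00508 / 0.02183 = 0.2327
β_Calder = 0.00699 / 0.02183 = 0.3202
β_Corwin = 0.01602 / 0.02183 = 0.7339
β_Ellery = 0.00740 / 0.02183 = 0.3390
β_Wren = 0.01889 / 0.02183 = 0.8653
β_P = Σ w_i β_i = 0.27×0.2327 + 0.10×0.3202 + 0.22×0.7339 + 0.26×0.3390 + 0.15×0.8653 = 0.4742
MRP = 7.0% − 2.6% = 4.40%
E(R_P) = R_f + β_P × MRP = 2.6% + 0.4742 × 4.4% = 4.69%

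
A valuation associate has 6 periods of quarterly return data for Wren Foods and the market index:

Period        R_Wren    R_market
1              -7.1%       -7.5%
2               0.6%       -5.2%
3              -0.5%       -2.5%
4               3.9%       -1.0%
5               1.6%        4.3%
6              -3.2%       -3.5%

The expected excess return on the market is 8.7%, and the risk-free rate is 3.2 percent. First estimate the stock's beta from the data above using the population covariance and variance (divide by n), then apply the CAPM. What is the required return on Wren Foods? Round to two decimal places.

8.89%

Mean R_i = (-7.1 + 0.6 − 0.5 + 3.9 + 1.6 − 3.2) / 6 = -0.7833%
Mean R_m = (-7.5 − 5.2 − 2.5 − 1.0 + 4.3 − 3.5) / 6 = -2.5667%
Σ(R_i − R̄_i)(R_m − R̄_m) = 53.4967  ⇒  Cov = 53.4967 / 6 = 8.9161
Σ(R_m − R̄_m)² = 81.7533  ⇒  Var(R_m) = 81.7533 / 6 = 13.6256
β = Cov / Var(R_m) = 8.9161 / 13.6256 = 0.6544
E(R) = R_f + β × MRP = 3.2% + 0.6544 × 8.7% = 8.89%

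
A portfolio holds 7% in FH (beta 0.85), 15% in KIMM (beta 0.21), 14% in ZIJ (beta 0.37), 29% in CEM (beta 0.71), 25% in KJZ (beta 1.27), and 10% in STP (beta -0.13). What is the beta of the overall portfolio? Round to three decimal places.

β_P = Σ w_i β_i = 0.07×0.85 + 0.15×0.21 + 0.14×0.37 + 0.29×0.71 + 0.25×1.27 + 0.10×-0.13 = 0.6532

0.653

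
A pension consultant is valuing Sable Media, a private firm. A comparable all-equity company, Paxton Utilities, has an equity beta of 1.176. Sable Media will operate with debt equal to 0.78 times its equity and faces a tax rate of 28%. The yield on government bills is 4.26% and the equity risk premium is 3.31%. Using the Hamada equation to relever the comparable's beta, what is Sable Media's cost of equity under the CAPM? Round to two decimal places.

10.34%

β_L = β_U × [1 + (1 − t)(D/E)] = 1.176 × [1 + (1 − 0.28) × 0.78]
    = 1.176 × [1 + 0.72 × 0.78] = 1.176 × 1.5616 = 1.8364
E(R) = R_f + β_L × MRP = 4.26% + 1.8364 × 3.31% = 10.34%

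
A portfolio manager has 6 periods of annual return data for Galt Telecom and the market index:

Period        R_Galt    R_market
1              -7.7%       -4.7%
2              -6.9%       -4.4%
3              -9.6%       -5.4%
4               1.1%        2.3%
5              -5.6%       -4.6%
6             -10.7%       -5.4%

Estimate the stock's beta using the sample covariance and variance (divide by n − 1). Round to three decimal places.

Mean R_i = (-7.7 − 6.9 − 9.6 + 1.1 − 5.6 − 10.7) / 6 = -6.5667%
Mean R_m = (-4.7 − 4.4 − 5.4 + 2.3 − 4.6 − 5.4) / 6 = -3.7000%
Σ(R_i − R̄_i)(R_m − R̄_m) = 58.6800  ⇒  Cov = 58.6800 / 5 = 11.7360
Σ(R_m − R̄_m)² = 44.0800  ⇒  Var(R_m) = 44.0800 / 5 = 8.8160
β = Cov / Var(R_m) = 11.7360 / 8.8160 = 1.3312

1.331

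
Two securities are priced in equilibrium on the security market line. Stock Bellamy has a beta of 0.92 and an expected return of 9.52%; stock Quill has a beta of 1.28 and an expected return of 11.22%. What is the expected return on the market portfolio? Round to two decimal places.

9.90%

Both satisfy E(R) = R_f + β·MRP, so the slope of the SML is
MRP = (11.22% − 9.52%) / (1.28 − 0.92) = 1.70% / 0.36 = 4.7222%
R_f = E(R_Bellamy) − β_Bellamy·MRP = 9.52% − 0.92 × 4.7222% = 5.1756%
E(R_m) = R_f + MRP = 5.1756% + 4.7222% = 9.90%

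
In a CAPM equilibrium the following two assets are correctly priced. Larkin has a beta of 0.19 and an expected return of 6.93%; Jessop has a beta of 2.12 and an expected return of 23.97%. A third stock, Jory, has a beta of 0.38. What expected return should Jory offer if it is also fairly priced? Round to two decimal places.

8.61%

MRP (SML slope) = (23.97% − 6.93%) / (2.12 − 0.19) = 17.04% / 1.93 = 8.8290%
R_f (intercept) = 6.93% − 0.19 × 8.8290% = 5.2525%
E(R_Jory) = R_f + β × MRP = 5.2525% + 0.38 × 8.8290% = 8.61%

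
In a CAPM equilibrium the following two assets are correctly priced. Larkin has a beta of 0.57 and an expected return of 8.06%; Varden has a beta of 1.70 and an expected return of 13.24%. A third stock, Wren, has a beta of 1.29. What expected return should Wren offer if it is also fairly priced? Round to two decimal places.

MRP (SML slope) = (13.24% − 8.06%) / (1.70 − 0.57) = 5.18% / 1.13 = 4.5841%
R_f (intercept) = 8.06% − 0.57 × 4.5841% = 5.4471%
E(R_Wren) = R_f + β × MRP = 5.4471% + 1.29 × 4.5841% = 11.36%

11.36%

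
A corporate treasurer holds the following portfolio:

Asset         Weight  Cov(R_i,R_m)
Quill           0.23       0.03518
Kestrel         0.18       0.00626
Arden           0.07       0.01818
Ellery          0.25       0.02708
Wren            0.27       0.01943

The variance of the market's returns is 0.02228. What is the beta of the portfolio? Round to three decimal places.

1.010

β_Quill = 0.03518 / 0.02228 = 1.5790
β_Kestrel = 0.00626 / 0.02228 = 0.2810
β_Arden = 0.01818 / 0.02228 = 0.8160
β_Ellery = 0.02708 / 0.02228 = 1.2154
β_Wren = 0.01943 / 0.02228 = 0.8721
β_P = Σ w_i β_i = 0.23×1.5790 + 0.18×0.2810 + 0.07×0.8160 + 0.25×1.2154 + 0.27×0.8721 = 1.0102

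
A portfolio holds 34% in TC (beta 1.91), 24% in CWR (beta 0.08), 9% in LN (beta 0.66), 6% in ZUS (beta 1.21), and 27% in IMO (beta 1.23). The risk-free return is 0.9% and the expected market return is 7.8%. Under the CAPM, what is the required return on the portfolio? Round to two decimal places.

8.72%

β_P = Σ w_i β_i = 0.34×1.91 + 0.24×0.08 + 0.09×0.66 + 0.06×1.21 + 0.27×1.23 = 1.1327
MRP = 7.8% − 0.9% = 6.90%
E(R_P) = R_f + β_P × MRP = 0.9% + 1.1327 × 6.9% = 8.72%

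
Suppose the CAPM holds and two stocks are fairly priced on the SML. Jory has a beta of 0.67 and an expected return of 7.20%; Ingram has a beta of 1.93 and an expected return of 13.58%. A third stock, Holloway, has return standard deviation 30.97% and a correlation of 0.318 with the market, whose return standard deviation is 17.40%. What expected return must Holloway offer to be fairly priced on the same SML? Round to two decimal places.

6.67%

MRP = (13.58% − 7.20%) / (1.93 − 0.67) = 5.0635%
R_f = 7.20% − 0.67 × 5.0635% = 3.8075%
β_Holloway = ρ·σ_i/σ_m = 0.318 × 30.97 / 17.40 = 0.5660
E(R_Holloway) = R_f + β × MRP = 3.8075% + 0.5660 × 5.0635% = 6.67%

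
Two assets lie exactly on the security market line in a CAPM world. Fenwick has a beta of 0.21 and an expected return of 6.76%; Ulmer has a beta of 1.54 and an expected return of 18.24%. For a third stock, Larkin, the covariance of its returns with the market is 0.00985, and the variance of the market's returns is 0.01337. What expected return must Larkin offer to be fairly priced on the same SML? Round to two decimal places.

MRP = (18.24% − 6.76%) / (1.54 − 0.21) = 8.6316%
R_f = 6.76% − 0.21 × 8.6316% = 4.9474%
β_Larkin = Cov / Var(R_m) = 0.00985 / 0.01337 = 0.7367
E(R_Larkin) = R_f + β × MRP = 4.9474% + 0.7367 × 8.6316% = 11.31%

11.31%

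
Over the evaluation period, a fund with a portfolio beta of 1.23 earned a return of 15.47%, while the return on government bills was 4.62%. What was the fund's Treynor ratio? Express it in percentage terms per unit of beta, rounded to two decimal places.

8.82%

Treynor = (R_P − R_f) / β_P = (15.47% − 4.62%) / 1.2300 = 10.85% / 1.2300 = 8.82%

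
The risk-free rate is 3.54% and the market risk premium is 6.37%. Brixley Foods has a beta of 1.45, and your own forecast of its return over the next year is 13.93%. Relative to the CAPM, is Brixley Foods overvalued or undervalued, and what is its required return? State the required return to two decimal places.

Required return = R_f + β·MRP = 3.54% + 1.45 × 6.37% = 12.78%
Forecast 13.93% > required 12.78% → the stock plots above the SML → undervalued.

Undervalued; required return 12.78%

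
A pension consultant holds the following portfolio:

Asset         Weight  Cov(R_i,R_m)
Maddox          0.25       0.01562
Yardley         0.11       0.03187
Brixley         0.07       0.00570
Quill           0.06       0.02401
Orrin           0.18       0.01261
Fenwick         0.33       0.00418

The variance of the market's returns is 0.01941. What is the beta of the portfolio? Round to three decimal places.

β_Maddox = 0.01562 / 0.01941 = 0.8047
β_Yardley = 0.03187 / 0.01941 = 1.6419
β_Brixley = 0.00570 / 0.01941 = 0.2937
β_Quill = 0.02401 / 0.01941 = 1.2370
β_Orrin = 0.01261 / 0.01941 = 0.6497
β_Fenwick = 0.00418 / 0.01941 = 0.2154
β_P = Σ w_i β_i = 0.25×0.8047 + 0.11×1.6419 + 0.07×0.2937 + 0.06×1.2370 + 0.18×0.6497 + 0.33×0.2154 = 0.6646

0.665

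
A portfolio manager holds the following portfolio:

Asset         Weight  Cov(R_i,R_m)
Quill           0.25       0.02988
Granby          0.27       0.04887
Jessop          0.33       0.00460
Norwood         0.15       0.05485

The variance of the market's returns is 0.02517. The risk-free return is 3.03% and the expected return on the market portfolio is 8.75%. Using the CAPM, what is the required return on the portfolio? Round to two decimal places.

β_Quill = 0.02988 / 0.02517 = 1.1871
β_Granby = 0.04887 / 0.02517 = 1.9416
β_Jessop = 0.00460 / 0.02517 = 0.1828
β_Norwood = 0.05485 / 0.02517 = 2.1792
β_P = Σ w_i β_i = 0.25×1.1871 + 0.27×1.9416 + 0.33×0.1828 + 0.15×2.1792 = 1.2082
MRP = 8.75% − 3.03% = 5.72%
E(R_P) = R_f + β_P × MRP = 3.03% + 1.2082 × 5.72% = 9.94%

9.94%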